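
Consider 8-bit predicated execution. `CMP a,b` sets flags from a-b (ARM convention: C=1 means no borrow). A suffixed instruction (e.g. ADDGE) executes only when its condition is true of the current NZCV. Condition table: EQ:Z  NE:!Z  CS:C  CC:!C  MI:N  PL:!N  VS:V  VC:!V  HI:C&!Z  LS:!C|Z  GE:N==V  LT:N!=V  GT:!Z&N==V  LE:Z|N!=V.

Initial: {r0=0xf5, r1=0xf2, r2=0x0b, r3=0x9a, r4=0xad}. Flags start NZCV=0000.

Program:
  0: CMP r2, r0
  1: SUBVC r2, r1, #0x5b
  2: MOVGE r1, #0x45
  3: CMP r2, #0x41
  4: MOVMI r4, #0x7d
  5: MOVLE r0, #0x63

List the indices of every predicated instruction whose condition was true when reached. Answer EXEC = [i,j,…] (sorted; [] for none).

0: ✓ CMP  NZCV=0000
1: ✓ SUBVC  r2←0x97
2: ✓ MOVGE  r1←0x45
3: ✓ CMP  NZCV=0011
4: · MOVMI
5: ✓ MOVLE  r0←0x63

EXEC = [1,2,5]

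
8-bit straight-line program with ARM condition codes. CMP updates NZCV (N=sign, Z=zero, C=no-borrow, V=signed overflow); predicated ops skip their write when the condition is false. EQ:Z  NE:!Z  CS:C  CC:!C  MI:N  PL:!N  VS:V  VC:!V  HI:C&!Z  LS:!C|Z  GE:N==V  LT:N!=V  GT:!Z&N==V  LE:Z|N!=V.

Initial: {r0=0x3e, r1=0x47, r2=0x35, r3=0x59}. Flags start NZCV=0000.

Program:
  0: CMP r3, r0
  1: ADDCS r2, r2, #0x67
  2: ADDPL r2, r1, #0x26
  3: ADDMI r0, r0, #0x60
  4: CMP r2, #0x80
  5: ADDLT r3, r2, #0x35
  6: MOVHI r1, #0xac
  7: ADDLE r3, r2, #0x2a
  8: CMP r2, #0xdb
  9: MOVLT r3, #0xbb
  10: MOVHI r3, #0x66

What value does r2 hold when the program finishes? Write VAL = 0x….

0: ✓ CMP  NZCV=0010
1: ✓ ADDCS  r2←0x9c
2: ✓ ADDPL  r2←0x6d
3: · ADDMI
4: ✓ CMP  NZCV=1001
5: · ADDLT
6: · MOVHI
7: · ADDLE
8: ✓ CMP  NZCV=1001
9: · MOVLT
10: · MOVHI

VAL = 0x6d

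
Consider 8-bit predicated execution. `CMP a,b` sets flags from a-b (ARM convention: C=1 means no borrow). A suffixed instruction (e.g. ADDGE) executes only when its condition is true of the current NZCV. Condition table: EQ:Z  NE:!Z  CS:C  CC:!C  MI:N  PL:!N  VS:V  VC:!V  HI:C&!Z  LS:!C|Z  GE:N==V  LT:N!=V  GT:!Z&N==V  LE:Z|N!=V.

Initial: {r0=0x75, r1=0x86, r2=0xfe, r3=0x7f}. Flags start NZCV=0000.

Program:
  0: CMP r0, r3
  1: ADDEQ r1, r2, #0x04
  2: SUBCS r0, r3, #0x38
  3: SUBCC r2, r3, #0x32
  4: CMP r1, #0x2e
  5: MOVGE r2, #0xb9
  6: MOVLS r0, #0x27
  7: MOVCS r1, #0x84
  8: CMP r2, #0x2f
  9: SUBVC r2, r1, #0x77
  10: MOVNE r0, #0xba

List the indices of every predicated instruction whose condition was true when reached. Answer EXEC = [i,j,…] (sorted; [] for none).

EXEC = [3,7,9,10]

[0] flags=1000 → (cmp)
[1] flags=1000 EQ?F → skip
[2] flags=1000 CS?F → skip
[3] flags=1000 CC?T → r2=0x4d
[4] flags=0011 → (cmp)
[5] flags=0011 GE?F → skip
[6] flags=0011 LS?F → skip
[7] flags=0011 CS?T → r1=0x84
[8] flags=0010 → (cmp)
[9] flags=0010 VC?T → r2=0x0d
[10] flags=0010 NE?T → r0=0xba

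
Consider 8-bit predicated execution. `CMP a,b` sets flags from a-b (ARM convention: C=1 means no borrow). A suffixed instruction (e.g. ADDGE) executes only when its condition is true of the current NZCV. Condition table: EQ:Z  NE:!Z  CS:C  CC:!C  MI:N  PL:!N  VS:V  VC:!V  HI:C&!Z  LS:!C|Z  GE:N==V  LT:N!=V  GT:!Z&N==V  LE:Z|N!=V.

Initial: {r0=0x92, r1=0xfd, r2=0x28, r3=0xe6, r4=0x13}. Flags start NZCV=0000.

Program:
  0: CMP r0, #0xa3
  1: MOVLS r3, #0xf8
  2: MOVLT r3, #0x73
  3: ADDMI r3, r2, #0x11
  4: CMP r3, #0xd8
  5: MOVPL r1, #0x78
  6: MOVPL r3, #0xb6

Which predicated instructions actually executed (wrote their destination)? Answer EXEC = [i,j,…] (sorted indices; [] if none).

EXEC = [1,2,3,5,6]

[0] flags=1000 → (cmp)
[1] flags=1000 LS?T → r3=0xf8
[2] flags=1000 LT?T → r3=0x73
[3] flags=1000 MI?T → r3=0x39
[4] flags=0000 → (cmp)
[5] flags=0000 PL?T → r1=0x78
[6] flags=0000 PL?T → r3=0xb6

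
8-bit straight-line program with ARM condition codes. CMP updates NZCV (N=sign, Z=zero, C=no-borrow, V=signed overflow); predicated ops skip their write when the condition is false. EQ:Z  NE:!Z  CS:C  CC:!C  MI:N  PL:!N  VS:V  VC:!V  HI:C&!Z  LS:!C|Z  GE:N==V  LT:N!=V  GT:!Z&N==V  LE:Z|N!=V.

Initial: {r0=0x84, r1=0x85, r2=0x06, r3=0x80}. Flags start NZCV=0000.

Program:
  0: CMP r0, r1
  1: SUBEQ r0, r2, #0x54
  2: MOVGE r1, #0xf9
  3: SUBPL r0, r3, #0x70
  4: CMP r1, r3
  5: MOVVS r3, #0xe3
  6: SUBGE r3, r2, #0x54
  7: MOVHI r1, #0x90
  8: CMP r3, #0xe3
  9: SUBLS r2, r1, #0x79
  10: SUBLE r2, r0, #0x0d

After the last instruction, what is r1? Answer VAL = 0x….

VAL = 0x90

[0] flags=1000 → (cmp)
[1] flags=1000 EQ?F → skip
[2] flags=1000 GE?F → skip
[3] flags=1000 PL?F → skip
[4] flags=0010 → (cmp)
[5] flags=0010 VS?F → skip
[6] flags=0010 GE?T → r3=0xb2
[7] flags=0010 HI?T → r1=0x90
[8] flags=1000 → (cmp)
[9] flags=1000 LS?T → r2=0x17
[10] flags=1000 LE?T → r2=0x77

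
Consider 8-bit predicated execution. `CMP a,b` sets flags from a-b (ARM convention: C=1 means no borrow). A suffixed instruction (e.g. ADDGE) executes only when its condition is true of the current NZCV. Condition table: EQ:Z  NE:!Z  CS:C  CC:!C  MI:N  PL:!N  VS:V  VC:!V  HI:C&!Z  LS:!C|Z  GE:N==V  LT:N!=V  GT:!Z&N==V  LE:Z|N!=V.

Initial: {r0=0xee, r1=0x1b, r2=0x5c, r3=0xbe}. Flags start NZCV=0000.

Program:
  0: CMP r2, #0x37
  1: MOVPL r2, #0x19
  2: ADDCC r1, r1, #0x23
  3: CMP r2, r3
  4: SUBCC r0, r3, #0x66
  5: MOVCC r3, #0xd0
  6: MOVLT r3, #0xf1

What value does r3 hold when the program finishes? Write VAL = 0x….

0: ✓ CMP  NZCV=0010
1: ✓ MOVPL  r2←0x19
2: · ADDCC
3: ✓ CMP  NZCV=0000
4: ✓ SUBCC  r0←0x58
5: ✓ MOVCC  r3←0xd0
6: · MOVLT

VAL = 0xd0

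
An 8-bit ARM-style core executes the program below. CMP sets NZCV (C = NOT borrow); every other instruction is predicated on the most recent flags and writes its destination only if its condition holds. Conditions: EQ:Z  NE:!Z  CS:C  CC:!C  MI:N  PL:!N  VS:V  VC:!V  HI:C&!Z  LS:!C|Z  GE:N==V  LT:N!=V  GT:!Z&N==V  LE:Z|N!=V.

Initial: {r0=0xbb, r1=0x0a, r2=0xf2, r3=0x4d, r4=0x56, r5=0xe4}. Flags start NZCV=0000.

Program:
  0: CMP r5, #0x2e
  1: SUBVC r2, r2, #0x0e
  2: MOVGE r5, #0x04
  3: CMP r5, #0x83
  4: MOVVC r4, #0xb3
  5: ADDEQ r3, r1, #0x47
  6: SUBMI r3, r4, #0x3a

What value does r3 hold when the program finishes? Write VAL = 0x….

VAL = 0x4d

[0] flags=1010 → (cmp)
[1] flags=1010 VC?T → r2=0xe4
[2] flags=1010 GE?F → skip
[3] flags=0010 → (cmp)
[4] flags=0010 VC?T → r4=0xb3
[5] flags=0010 EQ?F → skip
[6] flags=0010 MI?F → skip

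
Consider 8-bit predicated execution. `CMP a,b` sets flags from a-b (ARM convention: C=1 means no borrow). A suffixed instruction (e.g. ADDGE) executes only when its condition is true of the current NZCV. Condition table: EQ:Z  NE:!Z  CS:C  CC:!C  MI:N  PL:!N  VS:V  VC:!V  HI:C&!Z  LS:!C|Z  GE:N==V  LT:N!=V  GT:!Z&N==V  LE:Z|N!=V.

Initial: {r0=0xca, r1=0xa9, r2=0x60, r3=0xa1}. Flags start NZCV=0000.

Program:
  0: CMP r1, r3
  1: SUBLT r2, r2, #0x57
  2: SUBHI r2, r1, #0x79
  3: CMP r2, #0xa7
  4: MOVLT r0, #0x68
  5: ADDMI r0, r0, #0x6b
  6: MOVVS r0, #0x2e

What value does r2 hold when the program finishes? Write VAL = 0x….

0: ✓ CMP  NZCV=0010
1: · SUBLT
2: ✓ SUBHI  r2←0x30
3: ✓ CMP  NZCV=1001
4: · MOVLT
5: ✓ ADDMI  r0←0x35
6: ✓ MOVVS  r0←0x2e

VAL = 0x30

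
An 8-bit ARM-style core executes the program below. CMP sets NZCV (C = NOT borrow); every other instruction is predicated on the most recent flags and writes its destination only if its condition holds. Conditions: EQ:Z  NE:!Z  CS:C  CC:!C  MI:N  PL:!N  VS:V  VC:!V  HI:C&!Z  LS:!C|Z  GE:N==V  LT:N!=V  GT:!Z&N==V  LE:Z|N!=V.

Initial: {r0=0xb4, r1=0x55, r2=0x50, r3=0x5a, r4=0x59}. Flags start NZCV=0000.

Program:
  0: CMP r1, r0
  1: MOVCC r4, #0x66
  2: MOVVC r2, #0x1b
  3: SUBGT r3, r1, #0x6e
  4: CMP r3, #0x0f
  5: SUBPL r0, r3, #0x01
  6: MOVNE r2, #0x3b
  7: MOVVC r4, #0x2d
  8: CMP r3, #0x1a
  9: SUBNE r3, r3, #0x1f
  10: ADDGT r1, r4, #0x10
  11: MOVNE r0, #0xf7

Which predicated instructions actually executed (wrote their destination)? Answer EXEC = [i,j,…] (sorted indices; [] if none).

EXEC = [1,3,6,7,9,11]

[0] flags=1001 → (cmp)
[1] flags=1001 CC?T → r4=0x66
[2] flags=1001 VC?F → skip
[3] flags=1001 GT?T → r3=0xe7
[4] flags=1010 → (cmp)
[5] flags=1010 PL?F → skip
[6] flags=1010 NE?T → r2=0x3b
[7] flags=1010 VC?T → r4=0x2d
[8] flags=1010 → (cmp)
[9] flags=1010 NE?T → r3=0xc8
[10] flags=1010 GT?F → skip
[11] flags=1010 NE?T → r0=0xf7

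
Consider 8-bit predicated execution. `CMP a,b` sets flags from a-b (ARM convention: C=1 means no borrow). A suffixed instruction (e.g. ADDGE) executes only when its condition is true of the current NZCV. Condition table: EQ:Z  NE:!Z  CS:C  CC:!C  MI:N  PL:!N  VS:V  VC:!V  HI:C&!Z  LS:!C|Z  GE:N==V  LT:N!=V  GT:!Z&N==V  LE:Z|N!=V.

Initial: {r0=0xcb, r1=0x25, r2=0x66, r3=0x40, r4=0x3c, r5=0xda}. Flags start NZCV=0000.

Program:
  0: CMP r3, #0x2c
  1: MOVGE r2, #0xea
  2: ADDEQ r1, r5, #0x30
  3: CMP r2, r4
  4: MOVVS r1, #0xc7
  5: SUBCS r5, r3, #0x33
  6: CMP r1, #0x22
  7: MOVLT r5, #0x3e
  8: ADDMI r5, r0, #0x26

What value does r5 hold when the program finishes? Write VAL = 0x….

[0] flags=0010 → (cmp)
[1] flags=0010 GE?T → r2=0xea
[2] flags=0010 EQ?F → skip
[3] flags=1010 → (cmp)
[4] flags=1010 VS?F → skip
[5] flags=1010 CS?T → r5=0x0d
[6] flags=0010 → (cmp)
[7] flags=0010 LT?F → skip
[8] flags=0010 MI?F → skip

VAL = 0x0d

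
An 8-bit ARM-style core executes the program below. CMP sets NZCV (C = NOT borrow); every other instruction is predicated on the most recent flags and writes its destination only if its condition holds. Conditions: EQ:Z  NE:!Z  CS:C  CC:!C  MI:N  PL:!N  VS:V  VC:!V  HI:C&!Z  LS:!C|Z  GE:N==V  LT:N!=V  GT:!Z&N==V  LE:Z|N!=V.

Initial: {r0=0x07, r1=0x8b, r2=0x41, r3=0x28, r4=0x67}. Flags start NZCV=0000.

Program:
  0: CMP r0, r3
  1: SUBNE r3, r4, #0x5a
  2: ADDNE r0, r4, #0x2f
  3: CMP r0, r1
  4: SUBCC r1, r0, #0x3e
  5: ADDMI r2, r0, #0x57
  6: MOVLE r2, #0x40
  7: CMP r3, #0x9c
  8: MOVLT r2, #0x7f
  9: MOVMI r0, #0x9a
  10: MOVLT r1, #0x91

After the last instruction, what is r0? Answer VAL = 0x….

0: ✓ CMP  NZCV=1000
1: ✓ SUBNE  r3←0x0d
2: ✓ ADDNE  r0←0x96
3: ✓ CMP  NZCV=0010
4: · SUBCC
5: · ADDMI
6: · MOVLE
7: ✓ CMP  NZCV=0000
8: · MOVLT
9: · MOVMI
10: · MOVLT

VAL = 0x96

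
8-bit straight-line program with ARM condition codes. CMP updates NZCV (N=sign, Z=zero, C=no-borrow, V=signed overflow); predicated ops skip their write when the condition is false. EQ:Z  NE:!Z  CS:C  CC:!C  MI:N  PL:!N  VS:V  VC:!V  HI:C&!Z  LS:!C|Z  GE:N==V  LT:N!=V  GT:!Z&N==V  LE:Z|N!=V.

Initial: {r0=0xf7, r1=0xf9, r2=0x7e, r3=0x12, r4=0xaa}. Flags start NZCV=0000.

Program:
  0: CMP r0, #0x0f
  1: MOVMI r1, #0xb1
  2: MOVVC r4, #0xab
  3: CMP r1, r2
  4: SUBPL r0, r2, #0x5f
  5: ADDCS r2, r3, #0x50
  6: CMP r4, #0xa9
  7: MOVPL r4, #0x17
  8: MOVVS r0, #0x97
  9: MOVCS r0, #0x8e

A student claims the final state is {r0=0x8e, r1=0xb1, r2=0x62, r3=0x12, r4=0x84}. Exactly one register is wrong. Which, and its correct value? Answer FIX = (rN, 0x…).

0: ✓ CMP  NZCV=1010
1: ✓ MOVMI  r1←0xb1
2: ✓ MOVVC  r4←0xab
3: ✓ CMP  NZCV=0011
4: ✓ SUBPL  r0←0x1f
5: ✓ ADDCS  r2←0x62
6: ✓ CMP  NZCV=0010
7: ✓ MOVPL  r4←0x17
8: · MOVVS
9: ✓ MOVCS  r0←0x8e

FIX = (r4, 0x17)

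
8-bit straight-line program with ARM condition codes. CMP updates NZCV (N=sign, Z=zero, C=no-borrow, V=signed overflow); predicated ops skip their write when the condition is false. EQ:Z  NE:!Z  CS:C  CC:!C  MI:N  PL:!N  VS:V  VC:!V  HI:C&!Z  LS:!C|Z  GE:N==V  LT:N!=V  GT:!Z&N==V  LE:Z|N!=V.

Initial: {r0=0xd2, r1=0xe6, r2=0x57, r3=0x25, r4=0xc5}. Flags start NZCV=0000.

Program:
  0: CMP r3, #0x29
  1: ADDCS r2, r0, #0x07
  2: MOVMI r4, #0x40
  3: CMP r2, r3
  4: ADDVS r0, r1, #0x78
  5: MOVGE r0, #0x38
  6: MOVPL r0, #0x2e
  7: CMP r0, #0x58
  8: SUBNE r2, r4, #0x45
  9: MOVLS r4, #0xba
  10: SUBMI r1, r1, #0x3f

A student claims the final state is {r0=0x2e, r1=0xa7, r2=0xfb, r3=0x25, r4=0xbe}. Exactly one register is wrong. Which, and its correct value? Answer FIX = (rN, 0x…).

FIX = (r4, 0xba)

0: ✓ CMP  NZCV=1000
1: · ADDCS
2: ✓ MOVMI  r4←0x40
3: ✓ CMP  NZCV=0010
4: · ADDVS
5: ✓ MOVGE  r0←0x38
6: ✓ MOVPL  r0←0x2e
7: ✓ CMP  NZCV=1000
8: ✓ SUBNE  r2←0xfb
9: ✓ MOVLS  r4←0xba
10: ✓ SUBMI  r1←0xa7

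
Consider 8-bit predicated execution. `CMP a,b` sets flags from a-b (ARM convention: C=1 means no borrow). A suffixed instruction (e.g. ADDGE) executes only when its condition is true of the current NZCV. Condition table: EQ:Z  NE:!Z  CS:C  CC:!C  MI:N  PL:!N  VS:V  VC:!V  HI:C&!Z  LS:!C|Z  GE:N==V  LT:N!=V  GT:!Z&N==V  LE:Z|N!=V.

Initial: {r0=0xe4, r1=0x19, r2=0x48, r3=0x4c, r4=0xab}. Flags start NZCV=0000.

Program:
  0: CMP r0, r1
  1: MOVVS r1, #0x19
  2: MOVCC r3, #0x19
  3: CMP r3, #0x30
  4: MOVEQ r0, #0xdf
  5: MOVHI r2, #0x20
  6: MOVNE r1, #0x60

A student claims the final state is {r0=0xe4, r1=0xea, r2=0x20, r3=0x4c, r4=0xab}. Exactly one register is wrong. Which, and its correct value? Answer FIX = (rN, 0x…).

FIX = (r1, 0x60)

0: ✓ CMP  NZCV=1010
1: · MOVVS
2: · MOVCC
3: ✓ CMP  NZCV=0010
4: · MOVEQ
5: ✓ MOVHI  r2←0x20
6: ✓ MOVNE  r1←0x60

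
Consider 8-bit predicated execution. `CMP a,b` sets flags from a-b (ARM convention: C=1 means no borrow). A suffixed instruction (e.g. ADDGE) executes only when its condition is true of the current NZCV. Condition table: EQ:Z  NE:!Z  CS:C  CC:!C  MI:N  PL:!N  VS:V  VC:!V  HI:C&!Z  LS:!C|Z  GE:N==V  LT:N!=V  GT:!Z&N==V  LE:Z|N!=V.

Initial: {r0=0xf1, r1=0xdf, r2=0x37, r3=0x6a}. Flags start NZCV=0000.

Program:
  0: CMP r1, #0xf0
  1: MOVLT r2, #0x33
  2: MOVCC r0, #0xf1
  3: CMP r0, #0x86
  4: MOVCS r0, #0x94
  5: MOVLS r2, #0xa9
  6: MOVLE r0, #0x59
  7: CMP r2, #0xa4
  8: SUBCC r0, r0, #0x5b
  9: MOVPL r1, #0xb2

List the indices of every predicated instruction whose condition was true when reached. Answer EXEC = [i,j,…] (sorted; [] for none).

EXEC = [1,2,4,8]

0: ✓ CMP  NZCV=1000
1: ✓ MOVLT  r2←0x33
2: ✓ MOVCC  r0←0xf1
3: ✓ CMP  NZCV=0010
4: ✓ MOVCS  r0←0x94
5: · MOVLS
6: · MOVLE
7: ✓ CMP  NZCV=1001
8: ✓ SUBCC  r0←0x39
9: · MOVPL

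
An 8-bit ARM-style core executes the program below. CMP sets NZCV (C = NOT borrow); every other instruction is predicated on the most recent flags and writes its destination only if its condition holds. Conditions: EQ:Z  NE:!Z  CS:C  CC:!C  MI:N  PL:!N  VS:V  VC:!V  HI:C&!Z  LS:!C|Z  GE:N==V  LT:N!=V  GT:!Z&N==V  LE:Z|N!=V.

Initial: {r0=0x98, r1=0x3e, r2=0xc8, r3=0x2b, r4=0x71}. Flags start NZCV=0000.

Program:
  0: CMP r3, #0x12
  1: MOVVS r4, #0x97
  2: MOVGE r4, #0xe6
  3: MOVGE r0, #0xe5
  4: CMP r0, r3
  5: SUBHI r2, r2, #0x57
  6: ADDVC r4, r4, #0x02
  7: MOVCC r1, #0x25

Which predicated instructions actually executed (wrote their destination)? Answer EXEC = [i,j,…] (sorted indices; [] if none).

EXEC = [2,3,5,6]

[0] flags=0010 → (cmp)
[1] flags=0010 VS?F → skip
[2] flags=0010 GE?T → r4=0xe6
[3] flags=0010 GE?T → r0=0xe5
[4] flags=1010 → (cmp)
[5] flags=1010 HI?T → r2=0x71
[6] flags=1010 VC?T → r4=0xe8
[7] flags=1010 CC?F → skip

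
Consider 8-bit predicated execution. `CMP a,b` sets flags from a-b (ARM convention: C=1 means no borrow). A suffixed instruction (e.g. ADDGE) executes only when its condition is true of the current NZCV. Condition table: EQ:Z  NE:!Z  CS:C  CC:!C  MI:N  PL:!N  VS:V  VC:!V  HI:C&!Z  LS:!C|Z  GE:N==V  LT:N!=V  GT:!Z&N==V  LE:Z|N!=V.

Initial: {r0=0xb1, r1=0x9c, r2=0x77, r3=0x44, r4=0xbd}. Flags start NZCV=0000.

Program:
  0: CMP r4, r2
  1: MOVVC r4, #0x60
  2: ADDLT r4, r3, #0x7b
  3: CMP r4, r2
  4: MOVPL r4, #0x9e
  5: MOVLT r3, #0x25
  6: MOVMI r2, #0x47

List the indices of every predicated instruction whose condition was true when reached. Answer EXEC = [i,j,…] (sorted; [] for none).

EXEC = [2,4,5]

[0] flags=0011 → (cmp)
[1] flags=0011 VC?F → skip
[2] flags=0011 LT?T → r4=0xbf
[3] flags=0011 → (cmp)
[4] flags=0011 PL?T → r4=0x9e
[5] flags=0011 LT?T → r3=0x25
[6] flags=0011 MI?F → skip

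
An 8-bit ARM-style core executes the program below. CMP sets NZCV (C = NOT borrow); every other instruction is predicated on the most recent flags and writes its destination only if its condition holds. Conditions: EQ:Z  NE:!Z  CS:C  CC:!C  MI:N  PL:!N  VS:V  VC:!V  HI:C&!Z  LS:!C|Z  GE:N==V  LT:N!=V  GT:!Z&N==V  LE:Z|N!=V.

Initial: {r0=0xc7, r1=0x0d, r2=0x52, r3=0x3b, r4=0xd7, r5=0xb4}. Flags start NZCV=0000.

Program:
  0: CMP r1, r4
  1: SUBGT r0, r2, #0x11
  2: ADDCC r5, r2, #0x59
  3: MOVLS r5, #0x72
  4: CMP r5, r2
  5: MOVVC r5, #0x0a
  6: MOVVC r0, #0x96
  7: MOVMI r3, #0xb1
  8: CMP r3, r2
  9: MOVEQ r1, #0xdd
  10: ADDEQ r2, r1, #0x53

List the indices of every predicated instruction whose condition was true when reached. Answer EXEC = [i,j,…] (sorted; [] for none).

[0] flags=0000 → (cmp)
[1] flags=0000 GT?T → r0=0x41
[2] flags=0000 CC?T → r5=0xab
[3] flags=0000 LS?T → r5=0x72
[4] flags=0010 → (cmp)
[5] flags=0010 VC?T → r5=0x0a
[6] flags=0010 VC?T → r0=0x96
[7] flags=0010 MI?F → skip
[8] flags=1000 → (cmp)
[9] flags=1000 EQ?F → skip
[10] flags=1000 EQ?F → skip

EXEC = [1,2,3,5,6]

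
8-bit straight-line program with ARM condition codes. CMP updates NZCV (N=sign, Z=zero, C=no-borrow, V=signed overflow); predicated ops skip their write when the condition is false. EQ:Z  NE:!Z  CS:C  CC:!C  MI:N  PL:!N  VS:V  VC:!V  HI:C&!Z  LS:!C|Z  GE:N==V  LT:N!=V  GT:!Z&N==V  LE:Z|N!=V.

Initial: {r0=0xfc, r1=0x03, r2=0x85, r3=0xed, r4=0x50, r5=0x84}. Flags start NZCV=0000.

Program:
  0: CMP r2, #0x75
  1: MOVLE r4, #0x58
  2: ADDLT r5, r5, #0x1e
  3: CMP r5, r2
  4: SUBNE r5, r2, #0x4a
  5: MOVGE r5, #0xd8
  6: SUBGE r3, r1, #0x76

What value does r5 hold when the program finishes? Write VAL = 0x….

VAL = 0xd8

[0] flags=0011 → (cmp)
[1] flags=0011 LE?T → r4=0x58
[2] flags=0011 LT?T → r5=0xa2
[3] flags=0010 → (cmp)
[4] flags=0010 NE?T → r5=0x3b
[5] flags=0010 GE?T → r5=0xd8
[6] flags=0010 GE?T → r3=0x8d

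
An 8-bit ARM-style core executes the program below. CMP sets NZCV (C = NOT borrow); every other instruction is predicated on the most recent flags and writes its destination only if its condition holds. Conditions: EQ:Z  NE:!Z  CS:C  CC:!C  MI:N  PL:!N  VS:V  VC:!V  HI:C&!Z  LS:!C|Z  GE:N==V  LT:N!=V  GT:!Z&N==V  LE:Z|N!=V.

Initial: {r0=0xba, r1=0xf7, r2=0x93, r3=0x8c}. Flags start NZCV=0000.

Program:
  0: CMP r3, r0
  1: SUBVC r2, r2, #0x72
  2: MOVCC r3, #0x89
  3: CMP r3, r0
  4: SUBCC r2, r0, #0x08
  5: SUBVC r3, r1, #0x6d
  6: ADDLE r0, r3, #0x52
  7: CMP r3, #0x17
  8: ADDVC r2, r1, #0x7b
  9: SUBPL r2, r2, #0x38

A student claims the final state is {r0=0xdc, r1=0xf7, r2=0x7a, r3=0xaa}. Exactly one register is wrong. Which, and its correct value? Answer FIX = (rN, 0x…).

0: ✓ CMP  NZCV=1000
1: ✓ SUBVC  r2←0x21
2: ✓ MOVCC  r3←0x89
3: ✓ CMP  NZCV=1000
4: ✓ SUBCC  r2←0xb2
5: ✓ SUBVC  r3←0x8a
6: ✓ ADDLE  r0←0xdc
7: ✓ CMP  NZCV=0011
8: · ADDVC
9: ✓ SUBPL  r2←0x7a

FIX = (r3, 0x8a)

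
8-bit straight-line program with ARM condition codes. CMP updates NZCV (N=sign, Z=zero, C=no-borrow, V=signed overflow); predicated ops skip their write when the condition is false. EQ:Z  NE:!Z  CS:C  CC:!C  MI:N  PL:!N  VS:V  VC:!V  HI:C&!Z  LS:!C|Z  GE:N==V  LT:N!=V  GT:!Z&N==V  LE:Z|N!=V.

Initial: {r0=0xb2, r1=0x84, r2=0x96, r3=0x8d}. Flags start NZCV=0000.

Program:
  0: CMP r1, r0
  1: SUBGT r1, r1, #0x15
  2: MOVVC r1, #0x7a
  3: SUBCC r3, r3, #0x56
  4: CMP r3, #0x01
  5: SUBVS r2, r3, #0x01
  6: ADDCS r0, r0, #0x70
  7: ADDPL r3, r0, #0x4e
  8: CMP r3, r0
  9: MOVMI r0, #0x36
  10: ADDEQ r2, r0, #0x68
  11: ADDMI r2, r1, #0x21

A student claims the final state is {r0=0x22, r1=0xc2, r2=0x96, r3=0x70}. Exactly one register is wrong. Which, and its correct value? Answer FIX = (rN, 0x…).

[0] flags=1000 → (cmp)
[1] flags=1000 GT?F → skip
[2] flags=1000 VC?T → r1=0x7a
[3] flags=1000 CC?T → r3=0x37
[4] flags=0010 → (cmp)
[5] flags=0010 VS?F → skip
[6] flags=0010 CS?T → r0=0x22
[7] flags=0010 PL?T → r3=0x70
[8] flags=0010 → (cmp)
[9] flags=0010 MI?F → skip
[10] flags=0010 EQ?F → skip
[11] flags=0010 MI?F → skip

FIX = (r1, 0x7a)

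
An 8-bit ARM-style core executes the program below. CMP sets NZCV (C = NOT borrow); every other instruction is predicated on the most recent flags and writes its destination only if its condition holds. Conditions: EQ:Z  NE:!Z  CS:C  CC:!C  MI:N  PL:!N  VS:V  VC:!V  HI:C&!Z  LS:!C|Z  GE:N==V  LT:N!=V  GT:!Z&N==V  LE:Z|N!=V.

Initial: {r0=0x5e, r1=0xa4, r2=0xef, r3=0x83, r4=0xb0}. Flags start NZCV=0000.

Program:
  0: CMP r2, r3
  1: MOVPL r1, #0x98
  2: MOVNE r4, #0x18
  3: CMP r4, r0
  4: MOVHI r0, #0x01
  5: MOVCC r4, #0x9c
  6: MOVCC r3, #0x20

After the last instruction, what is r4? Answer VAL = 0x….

VAL = 0x9c

0: ✓ CMP  NZCV=0010
1: ✓ MOVPL  r1←0x98
2: ✓ MOVNE  r4←0x18
3: ✓ CMP  NZCV=1000
4: · MOVHI
5: ✓ MOVCC  r4←0x9c
6: ✓ MOVCC  r3←0x20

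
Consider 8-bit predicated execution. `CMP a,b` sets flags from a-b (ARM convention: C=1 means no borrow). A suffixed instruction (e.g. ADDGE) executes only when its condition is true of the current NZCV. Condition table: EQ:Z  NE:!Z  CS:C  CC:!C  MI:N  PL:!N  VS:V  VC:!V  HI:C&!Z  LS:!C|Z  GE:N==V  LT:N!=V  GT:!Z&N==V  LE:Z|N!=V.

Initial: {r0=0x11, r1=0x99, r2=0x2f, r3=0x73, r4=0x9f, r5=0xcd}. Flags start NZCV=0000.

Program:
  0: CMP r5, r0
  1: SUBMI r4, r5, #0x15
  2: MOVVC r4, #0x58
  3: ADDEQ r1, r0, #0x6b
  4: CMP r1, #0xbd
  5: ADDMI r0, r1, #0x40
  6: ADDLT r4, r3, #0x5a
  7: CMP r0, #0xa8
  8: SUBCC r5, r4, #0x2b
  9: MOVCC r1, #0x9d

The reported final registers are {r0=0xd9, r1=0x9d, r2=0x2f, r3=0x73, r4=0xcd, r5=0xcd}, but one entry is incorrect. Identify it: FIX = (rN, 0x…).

0: ✓ CMP  NZCV=1010
1: ✓ SUBMI  r4←0xb8
2: ✓ MOVVC  r4←0x58
3: · ADDEQ
4: ✓ CMP  NZCV=1000
5: ✓ ADDMI  r0←0xd9
6: ✓ ADDLT  r4←0xcd
7: ✓ CMP  NZCV=0010
8: · SUBCC
9: · MOVCC

FIX = (r1, 0x99)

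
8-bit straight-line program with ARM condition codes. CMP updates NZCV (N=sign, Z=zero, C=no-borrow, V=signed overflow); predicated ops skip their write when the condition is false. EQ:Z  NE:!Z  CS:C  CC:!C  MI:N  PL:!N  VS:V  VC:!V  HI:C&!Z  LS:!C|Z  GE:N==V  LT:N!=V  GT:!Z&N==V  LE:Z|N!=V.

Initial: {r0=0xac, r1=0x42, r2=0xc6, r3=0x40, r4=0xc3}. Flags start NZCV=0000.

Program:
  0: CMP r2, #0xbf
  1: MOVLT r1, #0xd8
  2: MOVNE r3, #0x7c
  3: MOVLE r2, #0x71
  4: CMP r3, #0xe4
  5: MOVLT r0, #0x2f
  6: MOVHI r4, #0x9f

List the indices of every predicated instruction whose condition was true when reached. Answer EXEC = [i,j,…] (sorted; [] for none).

[0] flags=0010 → (cmp)
[1] flags=0010 LT?F → skip
[2] flags=0010 NE?T → r3=0x7c
[3] flags=0010 LE?F → skip
[4] flags=1001 → (cmp)
[5] flags=1001 LT?F → skip
[6] flags=1001 HI?F → skip

EXEC = [2]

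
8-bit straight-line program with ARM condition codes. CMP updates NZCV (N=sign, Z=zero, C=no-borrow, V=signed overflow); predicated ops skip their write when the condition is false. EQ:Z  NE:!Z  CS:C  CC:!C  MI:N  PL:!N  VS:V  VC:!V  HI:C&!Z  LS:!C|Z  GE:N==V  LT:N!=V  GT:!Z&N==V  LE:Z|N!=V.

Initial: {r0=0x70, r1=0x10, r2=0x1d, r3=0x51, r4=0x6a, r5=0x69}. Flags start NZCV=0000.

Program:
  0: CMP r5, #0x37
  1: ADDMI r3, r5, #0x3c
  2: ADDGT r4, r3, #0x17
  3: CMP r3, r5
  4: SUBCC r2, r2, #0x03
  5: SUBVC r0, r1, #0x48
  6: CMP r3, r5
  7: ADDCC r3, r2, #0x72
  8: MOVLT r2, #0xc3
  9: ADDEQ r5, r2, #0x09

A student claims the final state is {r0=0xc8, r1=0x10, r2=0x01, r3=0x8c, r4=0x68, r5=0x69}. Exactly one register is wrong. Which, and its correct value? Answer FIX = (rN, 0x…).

0: ✓ CMP  NZCV=0010
1: · ADDMI
2: ✓ ADDGT  r4←0x68
3: ✓ CMP  NZCV=1000
4: ✓ SUBCC  r2←0x1a
5: ✓ SUBVC  r0←0xc8
6: ✓ CMP  NZCV=1000
7: ✓ ADDCC  r3←0x8c
8: ✓ MOVLT  r2←0xc3
9: · ADDEQ

FIX = (r2, 0xc3)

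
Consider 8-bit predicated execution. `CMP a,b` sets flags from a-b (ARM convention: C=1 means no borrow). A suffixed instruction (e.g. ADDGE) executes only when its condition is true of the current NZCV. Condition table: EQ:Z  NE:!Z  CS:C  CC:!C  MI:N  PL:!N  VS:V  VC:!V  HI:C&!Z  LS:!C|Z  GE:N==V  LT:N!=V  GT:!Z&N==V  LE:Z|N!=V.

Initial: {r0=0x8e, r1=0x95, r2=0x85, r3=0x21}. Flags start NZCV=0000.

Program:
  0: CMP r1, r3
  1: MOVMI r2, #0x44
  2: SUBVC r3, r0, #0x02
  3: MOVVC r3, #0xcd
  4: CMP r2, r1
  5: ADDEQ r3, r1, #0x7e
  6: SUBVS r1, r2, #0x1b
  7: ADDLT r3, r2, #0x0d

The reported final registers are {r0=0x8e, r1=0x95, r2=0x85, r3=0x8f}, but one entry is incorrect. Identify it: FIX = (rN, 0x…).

FIX = (r3, 0x92)

0: ✓ CMP  NZCV=0011
1: · MOVMI
2: · SUBVC
3: · MOVVC
4: ✓ CMP  NZCV=1000
5: · ADDEQ
6: · SUBVS
7: ✓ ADDLT  r3←0x92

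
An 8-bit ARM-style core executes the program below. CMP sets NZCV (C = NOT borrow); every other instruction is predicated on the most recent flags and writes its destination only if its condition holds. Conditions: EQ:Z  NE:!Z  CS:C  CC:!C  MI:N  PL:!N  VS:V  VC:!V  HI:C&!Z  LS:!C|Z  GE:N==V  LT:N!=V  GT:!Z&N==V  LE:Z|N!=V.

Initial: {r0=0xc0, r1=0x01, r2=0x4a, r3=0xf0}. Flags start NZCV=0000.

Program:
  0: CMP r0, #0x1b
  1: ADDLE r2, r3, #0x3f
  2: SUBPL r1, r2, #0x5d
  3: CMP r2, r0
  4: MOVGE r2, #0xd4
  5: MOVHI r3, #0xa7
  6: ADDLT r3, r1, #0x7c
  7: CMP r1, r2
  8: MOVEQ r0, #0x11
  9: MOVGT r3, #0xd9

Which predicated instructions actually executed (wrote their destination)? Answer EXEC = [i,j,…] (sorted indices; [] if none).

EXEC = [1,4,9]

[0] flags=1010 → (cmp)
[1] flags=1010 LE?T → r2=0x2f
[2] flags=1010 PL?F → skip
[3] flags=0000 → (cmp)
[4] flags=0000 GE?T → r2=0xd4
[5] flags=0000 HI?F → skip
[6] flags=0000 LT?F → skip
[7] flags=0000 → (cmp)
[8] flags=0000 EQ?F → skip
[9] flags=0000 GT?T → r3=0xd9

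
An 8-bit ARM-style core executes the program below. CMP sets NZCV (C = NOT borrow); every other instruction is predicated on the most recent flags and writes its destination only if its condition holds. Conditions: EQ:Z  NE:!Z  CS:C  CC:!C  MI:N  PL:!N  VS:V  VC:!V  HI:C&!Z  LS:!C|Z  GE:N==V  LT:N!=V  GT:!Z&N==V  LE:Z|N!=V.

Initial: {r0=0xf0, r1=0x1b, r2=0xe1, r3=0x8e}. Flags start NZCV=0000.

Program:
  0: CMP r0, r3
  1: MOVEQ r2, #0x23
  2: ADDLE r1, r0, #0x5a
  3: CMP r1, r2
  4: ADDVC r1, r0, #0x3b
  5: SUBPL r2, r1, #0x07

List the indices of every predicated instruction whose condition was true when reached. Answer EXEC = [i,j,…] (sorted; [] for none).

EXEC = [4,5]

0: ✓ CMP  NZCV=0010
1: · MOVEQ
2: · ADDLE
3: ✓ CMP  NZCV=0000
4: ✓ ADDVC  r1←0x2b
5: ✓ SUBPL  r2←0x24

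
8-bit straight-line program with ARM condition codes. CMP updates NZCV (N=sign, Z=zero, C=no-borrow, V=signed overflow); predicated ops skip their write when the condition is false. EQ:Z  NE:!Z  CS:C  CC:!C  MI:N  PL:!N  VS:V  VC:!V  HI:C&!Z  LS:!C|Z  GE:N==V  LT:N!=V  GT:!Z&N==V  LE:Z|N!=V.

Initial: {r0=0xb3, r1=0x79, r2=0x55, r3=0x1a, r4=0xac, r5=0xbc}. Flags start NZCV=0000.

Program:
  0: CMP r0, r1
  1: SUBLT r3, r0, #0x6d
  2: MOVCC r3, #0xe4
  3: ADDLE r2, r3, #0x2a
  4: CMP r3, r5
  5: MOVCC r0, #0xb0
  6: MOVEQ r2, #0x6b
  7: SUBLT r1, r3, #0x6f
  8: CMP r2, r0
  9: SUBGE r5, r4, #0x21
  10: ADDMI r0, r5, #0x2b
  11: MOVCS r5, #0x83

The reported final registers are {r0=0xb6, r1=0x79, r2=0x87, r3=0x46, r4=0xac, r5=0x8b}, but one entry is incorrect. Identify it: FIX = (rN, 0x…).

FIX = (r2, 0x70)

[0] flags=0011 → (cmp)
[1] flags=0011 LT?T → r3=0x46
[2] flags=0011 CC?F → skip
[3] flags=0011 LE?T → r2=0x70
[4] flags=1001 → (cmp)
[5] flags=1001 CC?T → r0=0xb0
[6] flags=1001 EQ?F → skip
[7] flags=1001 LT?F → skip
[8] flags=1001 → (cmp)
[9] flags=1001 GE?T → r5=0x8b
[10] flags=1001 MI?T → r0=0xb6
[11] flags=1001 CS?F → skip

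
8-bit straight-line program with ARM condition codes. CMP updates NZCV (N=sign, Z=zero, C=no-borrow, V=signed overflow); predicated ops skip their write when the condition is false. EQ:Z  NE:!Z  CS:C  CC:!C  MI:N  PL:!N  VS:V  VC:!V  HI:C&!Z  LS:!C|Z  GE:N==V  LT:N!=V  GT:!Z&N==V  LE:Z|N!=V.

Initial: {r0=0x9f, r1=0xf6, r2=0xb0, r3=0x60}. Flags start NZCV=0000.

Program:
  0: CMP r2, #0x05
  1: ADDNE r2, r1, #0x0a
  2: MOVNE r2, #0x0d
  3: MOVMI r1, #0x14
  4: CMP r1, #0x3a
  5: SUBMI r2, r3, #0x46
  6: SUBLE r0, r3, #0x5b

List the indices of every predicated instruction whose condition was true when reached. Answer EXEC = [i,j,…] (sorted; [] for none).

0: ✓ CMP  NZCV=1010
1: ✓ ADDNE  r2←0x00
2: ✓ MOVNE  r2←0x0d
3: ✓ MOVMI  r1←0x14
4: ✓ CMP  NZCV=1000
5: ✓ SUBMI  r2←0x1a
6: ✓ SUBLE  r0←0x05

EXEC = [1,2,3,5,6]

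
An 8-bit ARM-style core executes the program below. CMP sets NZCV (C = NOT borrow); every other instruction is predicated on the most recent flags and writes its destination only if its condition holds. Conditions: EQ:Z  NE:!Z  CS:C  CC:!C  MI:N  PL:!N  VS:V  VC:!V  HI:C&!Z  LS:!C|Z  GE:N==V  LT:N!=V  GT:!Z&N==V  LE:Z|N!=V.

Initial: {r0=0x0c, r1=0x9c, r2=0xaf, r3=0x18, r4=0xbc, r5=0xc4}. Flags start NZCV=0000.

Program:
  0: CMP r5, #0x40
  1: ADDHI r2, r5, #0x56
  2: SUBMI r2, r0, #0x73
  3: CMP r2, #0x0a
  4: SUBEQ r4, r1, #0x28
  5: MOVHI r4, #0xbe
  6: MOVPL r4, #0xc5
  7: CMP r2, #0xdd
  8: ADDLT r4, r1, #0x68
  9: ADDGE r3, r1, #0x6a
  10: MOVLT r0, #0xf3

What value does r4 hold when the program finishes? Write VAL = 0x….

VAL = 0x04

0: ✓ CMP  NZCV=1010
1: ✓ ADDHI  r2←0x1a
2: ✓ SUBMI  r2←0x99
3: ✓ CMP  NZCV=1010
4: · SUBEQ
5: ✓ MOVHI  r4←0xbe
6: · MOVPL
7: ✓ CMP  NZCV=1000
8: ✓ ADDLT  r4←0x04
9: · ADDGE
10: ✓ MOVLT  r0←0xf3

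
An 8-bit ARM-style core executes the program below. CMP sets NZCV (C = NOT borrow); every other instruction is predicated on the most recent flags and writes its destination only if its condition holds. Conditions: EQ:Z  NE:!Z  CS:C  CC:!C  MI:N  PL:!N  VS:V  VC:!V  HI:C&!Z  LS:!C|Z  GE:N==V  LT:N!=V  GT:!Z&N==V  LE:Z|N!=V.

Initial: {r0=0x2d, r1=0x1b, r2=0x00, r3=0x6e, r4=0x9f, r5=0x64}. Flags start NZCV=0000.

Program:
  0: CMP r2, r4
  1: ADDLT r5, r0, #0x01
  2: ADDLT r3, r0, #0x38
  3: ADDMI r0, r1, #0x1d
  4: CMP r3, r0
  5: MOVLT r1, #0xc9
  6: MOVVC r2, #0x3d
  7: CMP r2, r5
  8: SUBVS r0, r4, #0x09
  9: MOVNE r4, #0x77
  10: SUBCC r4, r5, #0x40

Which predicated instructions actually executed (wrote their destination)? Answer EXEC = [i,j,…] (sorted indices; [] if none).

0: ✓ CMP  NZCV=0000
1: · ADDLT
2: · ADDLT
3: · ADDMI
4: ✓ CMP  NZCV=0010
5: · MOVLT
6: ✓ MOVVC  r2←0x3d
7: ✓ CMP  NZCV=1000
8: · SUBVS
9: ✓ MOVNE  r4←0x77
10: ✓ SUBCC  r4←0x24

EXEC = [6,9,10]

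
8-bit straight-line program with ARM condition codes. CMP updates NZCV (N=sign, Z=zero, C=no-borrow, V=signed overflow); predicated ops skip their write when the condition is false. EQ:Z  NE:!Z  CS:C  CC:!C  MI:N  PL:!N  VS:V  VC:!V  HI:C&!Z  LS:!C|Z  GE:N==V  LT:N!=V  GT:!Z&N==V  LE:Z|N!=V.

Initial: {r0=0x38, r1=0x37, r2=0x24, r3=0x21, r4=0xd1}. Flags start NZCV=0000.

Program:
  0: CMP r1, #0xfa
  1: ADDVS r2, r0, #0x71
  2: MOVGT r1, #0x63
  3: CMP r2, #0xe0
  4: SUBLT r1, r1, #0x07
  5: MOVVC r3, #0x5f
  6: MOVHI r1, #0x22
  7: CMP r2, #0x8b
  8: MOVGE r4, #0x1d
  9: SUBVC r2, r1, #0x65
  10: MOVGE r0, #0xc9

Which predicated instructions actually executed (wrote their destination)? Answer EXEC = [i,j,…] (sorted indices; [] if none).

0: ✓ CMP  NZCV=0000
1: · ADDVS
2: ✓ MOVGT  r1←0x63
3: ✓ CMP  NZCV=0000
4: · SUBLT
5: ✓ MOVVC  r3←0x5f
6: · MOVHI
7: ✓ CMP  NZCV=1001
8: ✓ MOVGE  r4←0x1d
9: · SUBVC
10: ✓ MOVGE  r0←0xc9

EXEC = [2,5,8,10]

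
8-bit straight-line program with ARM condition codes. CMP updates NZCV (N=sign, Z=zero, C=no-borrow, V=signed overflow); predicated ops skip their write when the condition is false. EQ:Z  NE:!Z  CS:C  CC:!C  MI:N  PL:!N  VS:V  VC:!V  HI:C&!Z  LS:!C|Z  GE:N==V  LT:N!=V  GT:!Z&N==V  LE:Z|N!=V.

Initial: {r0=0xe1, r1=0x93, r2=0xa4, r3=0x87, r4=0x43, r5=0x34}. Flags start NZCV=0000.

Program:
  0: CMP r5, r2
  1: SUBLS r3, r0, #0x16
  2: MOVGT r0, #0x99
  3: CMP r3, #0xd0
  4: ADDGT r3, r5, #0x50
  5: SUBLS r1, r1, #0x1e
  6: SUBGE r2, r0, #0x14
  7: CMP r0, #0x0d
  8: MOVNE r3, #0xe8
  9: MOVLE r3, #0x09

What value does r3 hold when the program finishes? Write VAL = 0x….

VAL = 0x09

0: ✓ CMP  NZCV=1001
1: ✓ SUBLS  r3←0xcb
2: ✓ MOVGT  r0←0x99
3: ✓ CMP  NZCV=1000
4: · ADDGT
5: ✓ SUBLS  r1←0x75
6: · SUBGE
7: ✓ CMP  NZCV=1010
8: ✓ MOVNE  r3←0xe8
9: ✓ MOVLE  r3←0x09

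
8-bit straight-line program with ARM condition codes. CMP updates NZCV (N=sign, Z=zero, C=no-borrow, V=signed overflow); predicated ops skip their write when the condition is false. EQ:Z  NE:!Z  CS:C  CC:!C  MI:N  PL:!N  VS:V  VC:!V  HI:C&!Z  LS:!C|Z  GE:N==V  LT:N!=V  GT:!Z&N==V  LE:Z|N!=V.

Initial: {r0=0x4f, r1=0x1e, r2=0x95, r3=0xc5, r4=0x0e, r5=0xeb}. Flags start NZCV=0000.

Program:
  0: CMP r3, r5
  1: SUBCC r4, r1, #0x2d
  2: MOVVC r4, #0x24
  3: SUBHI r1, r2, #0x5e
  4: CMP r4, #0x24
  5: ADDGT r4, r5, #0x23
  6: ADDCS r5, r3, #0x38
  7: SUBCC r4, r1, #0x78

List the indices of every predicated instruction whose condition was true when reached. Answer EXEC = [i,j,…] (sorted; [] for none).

EXEC = [1,2,6]

[0] flags=1000 → (cmp)
[1] flags=1000 CC?T → r4=0xf1
[2] flags=1000 VC?T → r4=0x24
[3] flags=1000 HI?F → skip
[4] flags=0110 → (cmp)
[5] flags=0110 GT?F → skip
[6] flags=0110 CS?T → r5=0xfd
[7] flags=0110 CC?F → skip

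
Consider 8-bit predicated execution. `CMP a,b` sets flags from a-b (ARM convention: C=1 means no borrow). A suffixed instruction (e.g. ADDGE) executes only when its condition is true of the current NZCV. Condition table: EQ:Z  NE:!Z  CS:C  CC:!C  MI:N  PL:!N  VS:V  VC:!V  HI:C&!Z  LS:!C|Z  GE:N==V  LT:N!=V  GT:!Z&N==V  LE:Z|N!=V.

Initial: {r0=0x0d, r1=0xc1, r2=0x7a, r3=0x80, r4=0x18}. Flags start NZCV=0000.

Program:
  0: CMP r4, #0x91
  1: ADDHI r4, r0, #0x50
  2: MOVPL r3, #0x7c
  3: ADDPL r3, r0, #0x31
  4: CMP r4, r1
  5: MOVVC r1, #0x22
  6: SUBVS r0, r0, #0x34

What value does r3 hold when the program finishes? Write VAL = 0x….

VAL = 0x80

0: ✓ CMP  NZCV=1001
1: · ADDHI
2: · MOVPL
3: · ADDPL
4: ✓ CMP  NZCV=0000
5: ✓ MOVVC  r1←0x22
6: · SUBVS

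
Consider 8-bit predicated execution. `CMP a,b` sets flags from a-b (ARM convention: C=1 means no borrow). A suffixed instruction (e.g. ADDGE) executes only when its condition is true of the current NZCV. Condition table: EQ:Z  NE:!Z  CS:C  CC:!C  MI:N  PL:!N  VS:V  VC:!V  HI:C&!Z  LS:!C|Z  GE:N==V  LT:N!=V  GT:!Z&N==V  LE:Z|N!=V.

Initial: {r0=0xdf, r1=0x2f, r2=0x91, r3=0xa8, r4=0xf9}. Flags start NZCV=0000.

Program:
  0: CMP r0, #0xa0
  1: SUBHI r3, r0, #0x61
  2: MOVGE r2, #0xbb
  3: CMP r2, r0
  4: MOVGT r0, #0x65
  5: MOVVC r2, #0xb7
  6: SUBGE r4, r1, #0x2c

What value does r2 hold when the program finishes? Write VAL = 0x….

[0] flags=0010 → (cmp)
[1] flags=0010 HI?T → r3=0x7e
[2] flags=0010 GE?T → r2=0xbb
[3] flags=1000 → (cmp)
[4] flags=1000 GT?F → skip
[5] flags=1000 VC?T → r2=0xb7
[6] flags=1000 GE?F → skip

VAL = 0xb7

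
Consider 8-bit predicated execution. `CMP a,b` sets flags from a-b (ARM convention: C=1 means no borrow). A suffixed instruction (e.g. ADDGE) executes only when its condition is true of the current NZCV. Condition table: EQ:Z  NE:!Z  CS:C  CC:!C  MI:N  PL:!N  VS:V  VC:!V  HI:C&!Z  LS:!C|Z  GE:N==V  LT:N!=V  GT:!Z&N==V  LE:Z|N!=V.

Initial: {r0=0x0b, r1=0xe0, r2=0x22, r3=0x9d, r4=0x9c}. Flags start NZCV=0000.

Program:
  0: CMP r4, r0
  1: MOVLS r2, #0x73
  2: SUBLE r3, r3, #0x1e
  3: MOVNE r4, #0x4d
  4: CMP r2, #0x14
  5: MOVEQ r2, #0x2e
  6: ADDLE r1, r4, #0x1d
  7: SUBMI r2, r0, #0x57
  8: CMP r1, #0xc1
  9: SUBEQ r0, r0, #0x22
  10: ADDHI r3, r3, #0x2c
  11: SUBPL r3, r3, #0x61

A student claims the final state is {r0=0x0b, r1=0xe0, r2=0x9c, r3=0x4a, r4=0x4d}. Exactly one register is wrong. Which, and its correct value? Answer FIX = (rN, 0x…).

0: ✓ CMP  NZCV=1010
1: · MOVLS
2: ✓ SUBLE  r3←0x7f
3: ✓ MOVNE  r4←0x4d
4: ✓ CMP  NZCV=0010
5: · MOVEQ
6: · ADDLE
7: · SUBMI
8: ✓ CMP  NZCV=0010
9: · SUBEQ
10: ✓ ADDHI  r3←0xab
11: ✓ SUBPL  r3←0x4a

FIX = (r2, 0x22)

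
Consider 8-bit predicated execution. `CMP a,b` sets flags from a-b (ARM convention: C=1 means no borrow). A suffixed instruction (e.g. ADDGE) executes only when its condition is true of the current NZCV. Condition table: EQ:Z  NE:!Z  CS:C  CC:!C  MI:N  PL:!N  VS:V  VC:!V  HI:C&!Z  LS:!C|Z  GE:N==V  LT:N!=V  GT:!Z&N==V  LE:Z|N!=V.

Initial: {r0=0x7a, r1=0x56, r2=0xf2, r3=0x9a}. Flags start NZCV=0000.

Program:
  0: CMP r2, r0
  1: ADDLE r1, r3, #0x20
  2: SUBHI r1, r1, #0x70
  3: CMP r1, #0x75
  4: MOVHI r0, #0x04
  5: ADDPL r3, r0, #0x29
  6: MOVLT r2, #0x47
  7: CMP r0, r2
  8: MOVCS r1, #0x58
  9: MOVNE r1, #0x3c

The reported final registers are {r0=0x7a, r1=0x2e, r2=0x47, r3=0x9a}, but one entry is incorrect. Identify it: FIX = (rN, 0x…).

FIX = (r1, 0x3c)

0: ✓ CMP  NZCV=0011
1: ✓ ADDLE  r1←0xba
2: ✓ SUBHI  r1←0x4a
3: ✓ CMP  NZCV=1000
4: · MOVHI
5: · ADDPL
6: ✓ MOVLT  r2←0x47
7: ✓ CMP  NZCV=0010
8: ✓ MOVCS  r1←0x58
9: ✓ MOVNE  r1←0x3c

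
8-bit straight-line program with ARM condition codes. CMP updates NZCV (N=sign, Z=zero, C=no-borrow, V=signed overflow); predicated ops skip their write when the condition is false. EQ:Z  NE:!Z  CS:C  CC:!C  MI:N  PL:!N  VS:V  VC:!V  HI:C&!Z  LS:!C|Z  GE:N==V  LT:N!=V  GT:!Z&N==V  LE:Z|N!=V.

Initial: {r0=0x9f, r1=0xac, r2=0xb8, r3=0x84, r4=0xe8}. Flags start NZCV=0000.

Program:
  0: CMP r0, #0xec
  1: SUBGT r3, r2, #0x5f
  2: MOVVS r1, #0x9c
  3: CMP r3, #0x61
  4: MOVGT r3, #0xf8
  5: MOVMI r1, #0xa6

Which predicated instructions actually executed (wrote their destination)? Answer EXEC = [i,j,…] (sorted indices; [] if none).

0: ✓ CMP  NZCV=1000
1: · SUBGT
2: · MOVVS
3: ✓ CMP  NZCV=0011
4: · MOVGT
5: · MOVMI

EXEC = []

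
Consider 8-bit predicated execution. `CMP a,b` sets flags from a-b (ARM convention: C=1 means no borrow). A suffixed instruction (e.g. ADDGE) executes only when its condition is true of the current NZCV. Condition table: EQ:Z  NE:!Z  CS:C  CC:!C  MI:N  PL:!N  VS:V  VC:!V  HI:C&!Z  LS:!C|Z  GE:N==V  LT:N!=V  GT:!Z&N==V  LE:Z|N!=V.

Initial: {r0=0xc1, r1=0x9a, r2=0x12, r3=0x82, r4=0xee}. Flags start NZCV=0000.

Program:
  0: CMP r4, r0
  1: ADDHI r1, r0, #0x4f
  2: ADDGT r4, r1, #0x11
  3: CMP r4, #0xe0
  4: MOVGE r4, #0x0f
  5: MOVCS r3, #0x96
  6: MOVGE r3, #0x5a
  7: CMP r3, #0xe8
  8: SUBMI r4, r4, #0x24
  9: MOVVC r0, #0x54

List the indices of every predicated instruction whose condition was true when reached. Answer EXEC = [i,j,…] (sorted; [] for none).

EXEC = [1,2,4,6,9]

[0] flags=0010 → (cmp)
[1] flags=0010 HI?T → r1=0x10
[2] flags=0010 GT?T → r4=0x21
[3] flags=0000 → (cmp)
[4] flags=0000 GE?T → r4=0x0f
[5] flags=0000 CS?F → skip
[6] flags=0000 GE?T → r3=0x5a
[7] flags=0000 → (cmp)
[8] flags=0000 MI?F → skip
[9] flags=0000 VC?T → r0=0x54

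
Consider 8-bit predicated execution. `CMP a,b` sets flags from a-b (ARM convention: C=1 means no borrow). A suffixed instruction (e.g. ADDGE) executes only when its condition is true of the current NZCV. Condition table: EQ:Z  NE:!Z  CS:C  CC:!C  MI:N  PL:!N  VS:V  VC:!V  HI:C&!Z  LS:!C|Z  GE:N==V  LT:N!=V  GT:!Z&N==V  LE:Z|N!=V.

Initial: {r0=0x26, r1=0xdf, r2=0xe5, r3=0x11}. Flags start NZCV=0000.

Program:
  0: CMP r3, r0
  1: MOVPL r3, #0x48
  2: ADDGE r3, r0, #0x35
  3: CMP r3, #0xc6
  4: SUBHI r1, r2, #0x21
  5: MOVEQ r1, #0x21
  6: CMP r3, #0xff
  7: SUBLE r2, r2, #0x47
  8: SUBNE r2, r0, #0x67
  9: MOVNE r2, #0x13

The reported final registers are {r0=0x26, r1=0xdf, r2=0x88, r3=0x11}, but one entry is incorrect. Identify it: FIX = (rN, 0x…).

0: ✓ CMP  NZCV=1000
1: · MOVPL
2: · ADDGE
3: ✓ CMP  NZCV=0000
4: · SUBHI
5: · MOVEQ
6: ✓ CMP  NZCV=0000
7: · SUBLE
8: ✓ SUBNE  r2←0xbf
9: ✓ MOVNE  r2←0x13

FIX = (r2, 0x13)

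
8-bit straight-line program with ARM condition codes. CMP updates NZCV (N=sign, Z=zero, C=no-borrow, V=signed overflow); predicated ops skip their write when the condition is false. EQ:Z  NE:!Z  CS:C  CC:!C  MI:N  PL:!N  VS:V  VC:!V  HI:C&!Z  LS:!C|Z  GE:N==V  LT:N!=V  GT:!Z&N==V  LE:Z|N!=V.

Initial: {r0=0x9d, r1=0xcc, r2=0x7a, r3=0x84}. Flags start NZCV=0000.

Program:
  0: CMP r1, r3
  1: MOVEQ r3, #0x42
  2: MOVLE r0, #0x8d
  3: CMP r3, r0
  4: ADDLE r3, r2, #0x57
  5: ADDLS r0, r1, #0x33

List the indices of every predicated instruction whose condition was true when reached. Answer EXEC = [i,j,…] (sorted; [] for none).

0: ✓ CMP  NZCV=0010
1: · MOVEQ
2: · MOVLE
3: ✓ CMP  NZCV=1000
4: ✓ ADDLE  r3←0xd1
5: ✓ ADDLS  r0←0xff

EXEC = [4,5]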